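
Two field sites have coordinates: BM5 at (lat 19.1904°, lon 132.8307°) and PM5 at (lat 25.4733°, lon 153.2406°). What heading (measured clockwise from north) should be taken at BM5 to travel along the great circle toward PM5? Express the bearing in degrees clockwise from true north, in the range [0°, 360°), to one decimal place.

67.9°

Δλ = 20.4099°
y = sin Δλ · cos φ₂ = 0.314832
x = cos φ₁ sin φ₂ − sin φ₁ cos φ₂ cos Δλ = 0.128067
θ = atan2(y, x) = 67.8645° → 67.8645° (mod 360°)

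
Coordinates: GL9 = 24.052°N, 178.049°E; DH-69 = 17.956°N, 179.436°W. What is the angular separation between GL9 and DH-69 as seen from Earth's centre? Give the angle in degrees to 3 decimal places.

6.532°

Δφ = -6.0960°,  Δλ = 2.5150°
a = sin²(Δφ/2) + cos φ₁ cos φ₂ sin²(Δλ/2) = 0.003246
c = 2·arcsin(√a) = 0.114004 rad = 6.5319°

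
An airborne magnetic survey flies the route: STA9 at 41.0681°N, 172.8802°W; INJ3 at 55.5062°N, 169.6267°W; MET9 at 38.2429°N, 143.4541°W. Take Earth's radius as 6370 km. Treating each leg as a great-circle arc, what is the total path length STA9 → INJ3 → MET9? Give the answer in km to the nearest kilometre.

4356 km

STA9→INJ3: c = 0.254738 rad, d = 1622.68 km
INJ3→MET9: c = 0.429084 rad, d = 2733.26 km
Total = 1622.68 + 2733.26 = 4355.94 km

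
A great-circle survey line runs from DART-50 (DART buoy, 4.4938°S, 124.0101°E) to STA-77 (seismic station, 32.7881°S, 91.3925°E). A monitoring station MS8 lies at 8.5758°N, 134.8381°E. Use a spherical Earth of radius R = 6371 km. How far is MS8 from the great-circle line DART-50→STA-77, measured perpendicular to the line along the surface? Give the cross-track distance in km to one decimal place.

114.0 km

δ₁₃ = central angle DART-50→MS8 = 0.295884 rad  (haversine)
θ₁₃ = bearing DART-50→MS8 = 39.574°,  θ₁₂ = bearing DART-50→STA-77 = 223.092°
dₓₜ = R·arcsin(sin δ₁₃ · sin(θ₁₃ − θ₁₂)) = 6371·arcsin(0.29159·sin(-183.518°)) = 113.991 km
|dₓₜ| = 113.991 km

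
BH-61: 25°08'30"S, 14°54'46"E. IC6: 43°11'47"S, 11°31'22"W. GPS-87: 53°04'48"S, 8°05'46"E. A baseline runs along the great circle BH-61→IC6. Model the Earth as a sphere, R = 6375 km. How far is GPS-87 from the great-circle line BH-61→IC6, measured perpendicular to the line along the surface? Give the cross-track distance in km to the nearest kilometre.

1755 km

BH-61: φ = -25.14167°, λ = +14.91278°
IC6: φ = -43.19639°, λ = -11.52278°
GPS-87: φ = -53.08000°, λ = +8.09611°
δ₁₃ = central angle BH-61→GPS-87 = 0.495758 rad  (haversine)
θ₁₃ = bearing BH-61→GPS-87 = 188.620°,  θ₁₂ = bearing BH-61→IC6 = 223.474°
dₓₜ = R·arcsin(sin δ₁₃ · sin(θ₁₃ − θ₁₂)) = 6375·arcsin(0.47570·sin(-34.854°)) = -1755.178 km
|dₓₜ| = 1755.178 km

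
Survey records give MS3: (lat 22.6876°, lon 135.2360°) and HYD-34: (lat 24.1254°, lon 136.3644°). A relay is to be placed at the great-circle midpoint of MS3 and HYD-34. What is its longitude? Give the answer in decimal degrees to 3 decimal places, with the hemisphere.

Bx = cos φ₂ cos Δλ = 0.912476,  By = cos φ₂ sin Δλ = 0.017973
φₘ = atan2(sin φ₁ + sin φ₂, √((cos φ₁ + Bx)² + By²)) = 23.40751°
λₘ = λ₁ + atan2(By, cos φ₁ + Bx) = 135.79714°

135.797°E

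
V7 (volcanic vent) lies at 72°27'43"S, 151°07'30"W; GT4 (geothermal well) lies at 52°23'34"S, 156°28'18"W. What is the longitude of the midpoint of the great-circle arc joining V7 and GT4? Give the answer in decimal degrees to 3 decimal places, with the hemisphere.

154.705°W

V7: φ = -72.46194°, λ = -151.12500°
GT4: φ = -52.39278°, λ = -156.47167°
Bx = cos φ₂ cos Δλ = 0.607590,  By = cos φ₂ sin Δλ = -0.056864
φₘ = atan2(sin φ₁ + sin φ₂, √((cos φ₁ + Bx)² + By²)) = -62.45001°
λₘ = λ₁ + atan2(By, cos φ₁ + Bx) = -154.70482°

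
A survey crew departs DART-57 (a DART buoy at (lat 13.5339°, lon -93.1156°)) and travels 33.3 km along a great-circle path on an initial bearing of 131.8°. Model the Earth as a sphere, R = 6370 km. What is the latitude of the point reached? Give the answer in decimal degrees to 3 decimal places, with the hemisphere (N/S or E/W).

13.334°N

δ = d/R = 33.3/6370 = 0.005228 rad
φ₂ = arcsin(sin φ₁ cos δ + cos φ₁ sin δ cos θ)
   = arcsin(0.23402·0.99999 + 0.97223·0.00523·-0.66653) = 13.33416°
λ₂ = λ₁ + atan2(sin θ sin δ cos φ₁, cos δ − sin φ₁ sin φ₂) = -92.88613°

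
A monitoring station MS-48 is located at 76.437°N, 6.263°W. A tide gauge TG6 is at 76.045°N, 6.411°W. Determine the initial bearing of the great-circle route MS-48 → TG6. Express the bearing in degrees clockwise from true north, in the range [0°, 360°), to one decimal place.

185.2°

Δλ = -0.1480°
y = sin Δλ · cos φ₂ = -0.000623
x = cos φ₁ sin φ₂ − sin φ₁ cos φ₂ cos Δλ = -0.006841
θ = atan2(y, x) = -174.7969° → 185.2031° (mod 360°)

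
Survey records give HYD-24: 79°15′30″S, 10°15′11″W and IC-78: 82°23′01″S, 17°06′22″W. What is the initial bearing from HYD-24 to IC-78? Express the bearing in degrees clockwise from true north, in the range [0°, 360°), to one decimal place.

HYD-24: φ = -79.25833°, λ = -10.25306°
IC-78: φ = -82.38361°, λ = -17.10611°
Δλ = -6.8531°
y = sin Δλ · cos φ₂ = -0.015815
x = cos φ₁ sin φ₂ − sin φ₁ cos φ₂ cos Δλ = -0.055450
θ = atan2(y, x) = -164.0810° → 195.9190° (mod 360°)

195.9°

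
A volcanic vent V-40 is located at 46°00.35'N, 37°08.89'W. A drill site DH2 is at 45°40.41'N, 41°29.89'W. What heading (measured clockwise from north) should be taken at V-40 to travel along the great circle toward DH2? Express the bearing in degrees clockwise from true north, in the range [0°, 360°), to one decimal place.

V-40: φ = +46.00583°, λ = -37.14817°
DH2: φ = +45.67350°, λ = -41.49817°
Δλ = -4.3500°
y = sin Δλ · cos φ₂ = -0.052999
x = cos φ₁ sin φ₂ − sin φ₁ cos φ₂ cos Δλ = -0.004352
θ = atan2(y, x) = -94.6945° → 265.3055° (mod 360°)

265.3°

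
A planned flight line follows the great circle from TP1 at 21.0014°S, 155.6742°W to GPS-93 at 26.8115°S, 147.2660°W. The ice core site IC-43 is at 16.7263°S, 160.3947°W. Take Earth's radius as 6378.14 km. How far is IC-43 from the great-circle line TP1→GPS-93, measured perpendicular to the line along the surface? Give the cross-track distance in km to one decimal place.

50.6 km

δ₁₃ = central angle TP1→IC-43 = 0.107895 rad  (haversine)
θ₁₃ = bearing TP1→IC-43 = 312.956°,  θ₁₂ = bearing TP1→GPS-93 = 128.731°
dₓₜ = R·arcsin(sin δ₁₃ · sin(θ₁₃ − θ₁₂)) = 6378.14·arcsin(0.10769·sin(184.225°)) = -50.602 km
|dₓₜ| = 50.602 km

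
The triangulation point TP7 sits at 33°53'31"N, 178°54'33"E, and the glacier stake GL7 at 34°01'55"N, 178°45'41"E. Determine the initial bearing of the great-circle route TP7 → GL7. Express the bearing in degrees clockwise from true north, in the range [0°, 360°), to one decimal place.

318.8°

TP7: φ = +33.89194°, λ = +178.90917°
GL7: φ = +34.03194°, λ = +178.76139°
Δλ = -0.1478°
y = sin Δλ · cos φ₂ = -0.002137
x = cos φ₁ sin φ₂ − sin φ₁ cos φ₂ cos Δλ = 0.002445
θ = atan2(y, x) = -41.1605° → 318.8395° (mod 360°)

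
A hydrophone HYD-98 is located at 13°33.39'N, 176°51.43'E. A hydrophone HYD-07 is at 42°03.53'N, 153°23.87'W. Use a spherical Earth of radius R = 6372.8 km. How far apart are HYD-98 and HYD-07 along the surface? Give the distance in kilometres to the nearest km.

4271 km

HYD-98: φ = +13.55650°, λ = +176.85717°
HYD-07: φ = +42.05883°, λ = -153.39783°
Δφ = 28.5023°,  Δλ = 29.7450°
a = sin²(Δφ/2) + cos φ₁ cos φ₂ sin²(Δλ/2) = 0.108151
c = 2·arcsin(√a) = 0.670198 rad = 38.3995°
d = R·c = 6372.8 × 0.670198 = 4271.0 km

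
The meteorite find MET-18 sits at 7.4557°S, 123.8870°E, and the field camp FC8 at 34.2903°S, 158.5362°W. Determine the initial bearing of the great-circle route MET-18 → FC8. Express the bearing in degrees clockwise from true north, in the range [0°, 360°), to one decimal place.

123.6°

Δλ = 77.5768°
y = sin Δλ · cos φ₂ = 0.806849
x = cos φ₁ sin φ₂ − sin φ₁ cos φ₂ cos Δλ = -0.535560
θ = atan2(y, x) = 123.5749° → 123.5749° (mod 360°)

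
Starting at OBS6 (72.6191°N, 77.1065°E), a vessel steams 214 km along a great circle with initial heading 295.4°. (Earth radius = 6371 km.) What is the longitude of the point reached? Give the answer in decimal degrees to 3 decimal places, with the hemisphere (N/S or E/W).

δ = d/R = 214/6371 = 0.033590 rad
φ₂ = arcsin(sin φ₁ cos δ + cos φ₁ sin δ cos θ)
   = arcsin(0.95434·0.99944 + 0.29872·0.03358·0.42894) = 73.35637°
λ₂ = λ₁ + atan2(sin θ sin δ cos φ₁, cos δ − sin φ₁ sin φ₂) = 71.02639°

71.026°E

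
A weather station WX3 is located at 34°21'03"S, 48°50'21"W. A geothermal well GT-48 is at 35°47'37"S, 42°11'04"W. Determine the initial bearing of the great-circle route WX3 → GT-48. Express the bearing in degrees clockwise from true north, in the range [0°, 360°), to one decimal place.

106.7°

WX3: φ = -34.35083°, λ = -48.83917°
GT-48: φ = -35.79361°, λ = -42.18444°
Δλ = 6.6547°
y = sin Δλ · cos φ₂ = 0.093998
x = cos φ₁ sin φ₂ − sin φ₁ cos φ₂ cos Δλ = -0.028262
θ = atan2(y, x) = 106.7343° → 106.7343° (mod 360°)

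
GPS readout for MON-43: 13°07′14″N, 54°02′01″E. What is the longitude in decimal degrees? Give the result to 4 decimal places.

54.0336°E

54° + 2′/60 + 1″/3600 = 54 + 0.03333 + 0.00028 = 54.0336°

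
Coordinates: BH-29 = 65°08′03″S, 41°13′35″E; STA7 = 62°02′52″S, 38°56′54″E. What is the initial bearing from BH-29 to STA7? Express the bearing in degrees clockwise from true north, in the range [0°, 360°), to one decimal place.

BH-29: φ = -65.13417°, λ = +41.22639°
STA7: φ = -62.04778°, λ = +38.94833°
Δλ = -2.2781°
y = sin Δλ · cos φ₂ = -0.018632
x = cos φ₁ sin φ₂ − sin φ₁ cos φ₂ cos Δλ = 0.053505
θ = atan2(y, x) = -19.1992° → 340.8008° (mod 360°)

340.8°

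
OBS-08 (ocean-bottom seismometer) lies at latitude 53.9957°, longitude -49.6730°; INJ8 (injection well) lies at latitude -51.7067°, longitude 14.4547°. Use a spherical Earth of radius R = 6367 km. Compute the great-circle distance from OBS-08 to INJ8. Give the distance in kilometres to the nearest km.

Δφ = -105.7024°,  Δλ = 64.1277°
a = sin²(Δφ/2) + cos φ₁ cos φ₂ sin²(Δλ/2) = 0.737981
c = 2·arcsin(√a) = 2.066853 rad = 118.4220°
d = R·c = 6367 × 2.066853 = 13159.7 km

13160 km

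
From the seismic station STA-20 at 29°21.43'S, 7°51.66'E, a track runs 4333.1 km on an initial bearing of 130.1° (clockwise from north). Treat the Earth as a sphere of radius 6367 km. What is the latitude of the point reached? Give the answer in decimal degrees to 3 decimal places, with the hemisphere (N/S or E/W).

47.247°S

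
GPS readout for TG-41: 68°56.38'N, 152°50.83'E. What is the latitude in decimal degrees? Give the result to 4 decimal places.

68.9397°N

68° + 56.38′/60 = 68 + 0.93967 = 68.9397°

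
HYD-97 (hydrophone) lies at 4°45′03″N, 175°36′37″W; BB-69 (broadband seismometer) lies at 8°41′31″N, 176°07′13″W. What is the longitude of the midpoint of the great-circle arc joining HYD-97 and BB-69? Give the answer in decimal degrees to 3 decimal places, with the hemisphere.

HYD-97: φ = +4.75083°, λ = -175.61028°
BB-69: φ = +8.69194°, λ = -176.12028°
Bx = cos φ₂ cos Δλ = 0.988476,  By = cos φ₂ sin Δλ = -0.008799
φₘ = atan2(sin φ₁ + sin φ₂, √((cos φ₁ + Bx)² + By²)) = 6.72145°
λₘ = λ₁ + atan2(By, cos φ₁ + Bx) = -175.86424°

175.864°W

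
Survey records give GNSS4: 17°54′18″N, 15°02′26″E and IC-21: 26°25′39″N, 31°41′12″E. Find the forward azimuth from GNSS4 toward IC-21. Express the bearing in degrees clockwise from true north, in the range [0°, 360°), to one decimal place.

58.1°

GNSS4: φ = +17.90500°, λ = +15.04056°
IC-21: φ = +26.42750°, λ = +31.68667°
Δλ = 16.6461°
y = sin Δλ · cos φ₂ = 0.256524
x = cos φ₁ sin φ₂ − sin φ₁ cos φ₂ cos Δλ = 0.159735
θ = atan2(y, x) = 58.0898° → 58.0898° (mod 360°)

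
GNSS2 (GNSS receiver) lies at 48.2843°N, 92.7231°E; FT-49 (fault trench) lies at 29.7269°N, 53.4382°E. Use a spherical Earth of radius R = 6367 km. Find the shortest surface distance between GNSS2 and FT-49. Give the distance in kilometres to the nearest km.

Δφ = -18.5574°,  Δλ = -39.2849°
a = sin²(Δφ/2) + cos φ₁ cos φ₂ sin²(Δλ/2) = 0.091294
c = 2·arcsin(√a) = 0.613892 rad = 35.1734°
d = R·c = 6367 × 0.613892 = 3908.6 km

3909 km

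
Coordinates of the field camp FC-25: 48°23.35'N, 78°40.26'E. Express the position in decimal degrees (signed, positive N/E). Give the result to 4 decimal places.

lat: 48.3892° N → +48.3892°
lon: 78.6710° E → +78.6710°

+48.3892°, +78.6710°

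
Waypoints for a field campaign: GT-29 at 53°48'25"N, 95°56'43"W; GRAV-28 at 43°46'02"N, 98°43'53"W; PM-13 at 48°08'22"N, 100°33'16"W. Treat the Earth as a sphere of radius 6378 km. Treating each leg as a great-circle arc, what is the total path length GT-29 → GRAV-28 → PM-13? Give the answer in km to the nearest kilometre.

1643 km

GT-29: φ = +53.80694°, λ = -95.94528°
GRAV-28: φ = +43.76722°, λ = -98.73139°
PM-13: φ = +48.13944°, λ = -100.55444°
GT-29→GRAV-28: c = 0.178094 rad, d = 1135.89 km
GRAV-28→PM-13: c = 0.079445 rad, d = 506.70 km
Total = 1135.89 + 506.70 = 1642.59 km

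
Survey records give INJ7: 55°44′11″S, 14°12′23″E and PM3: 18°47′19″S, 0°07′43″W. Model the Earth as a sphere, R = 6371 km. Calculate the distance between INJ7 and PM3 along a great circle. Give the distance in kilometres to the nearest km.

4281 km

INJ7: φ = -55.73639°, λ = +14.20639°
PM3: φ = -18.78861°, λ = -0.12861°
Δφ = 36.9478°,  Δλ = -14.3350°
a = sin²(Δφ/2) + cos φ₁ cos φ₂ sin²(Δλ/2) = 0.108706
c = 2·arcsin(√a) = 0.671983 rad = 38.5018°
d = R·c = 6371 × 0.671983 = 4281.2 km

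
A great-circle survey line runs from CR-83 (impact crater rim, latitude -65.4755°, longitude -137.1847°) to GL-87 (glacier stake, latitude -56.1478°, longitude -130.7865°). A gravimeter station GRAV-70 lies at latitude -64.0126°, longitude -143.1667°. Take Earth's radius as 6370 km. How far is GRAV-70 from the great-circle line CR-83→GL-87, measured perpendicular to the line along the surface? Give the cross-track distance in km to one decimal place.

δ₁₃ = central angle CR-83→GRAV-70 = 0.051315 rad  (haversine)
θ₁₃ = bearing CR-83→GRAV-70 = 297.091°,  θ₁₂ = bearing CR-83→GL-87 = 21.336°
dₓₜ = R·arcsin(sin δ₁₃ · sin(θ₁₃ − θ₁₂)) = 6370·arcsin(0.05129·sin(275.755°)) = -325.226 km
|dₓₜ| = 325.226 km

325.2 km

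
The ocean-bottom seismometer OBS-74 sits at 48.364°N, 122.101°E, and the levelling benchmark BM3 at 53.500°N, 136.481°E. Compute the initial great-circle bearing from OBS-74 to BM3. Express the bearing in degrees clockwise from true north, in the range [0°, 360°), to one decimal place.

55.0°

Δλ = 14.3800°
y = sin Δλ · cos φ₂ = 0.147725
x = cos φ₁ sin φ₂ − sin φ₁ cos φ₂ cos Δλ = 0.103448
θ = atan2(y, x) = 54.9974° → 54.9974° (mod 360°)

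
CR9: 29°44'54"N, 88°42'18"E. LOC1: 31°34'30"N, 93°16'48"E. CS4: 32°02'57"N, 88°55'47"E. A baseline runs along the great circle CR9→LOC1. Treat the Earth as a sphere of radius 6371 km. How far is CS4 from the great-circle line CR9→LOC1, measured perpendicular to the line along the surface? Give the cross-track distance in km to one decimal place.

220.5 km

CR9: φ = +29.74833°, λ = +88.70500°
LOC1: φ = +31.57500°, λ = +93.28000°
CS4: φ = +32.04917°, λ = +88.92972°
δ₁₃ = central angle CR9→CS4 = 0.040298 rad  (haversine)
θ₁₃ = bearing CR9→CS4 = 4.733°,  θ₁₂ = bearing CR9→LOC1 = 63.946°
dₓₜ = R·arcsin(sin δ₁₃ · sin(θ₁₃ − θ₁₂)) = 6371·arcsin(0.04029·sin(-59.213°)) = -220.542 km
|dₓₜ| = 220.542 km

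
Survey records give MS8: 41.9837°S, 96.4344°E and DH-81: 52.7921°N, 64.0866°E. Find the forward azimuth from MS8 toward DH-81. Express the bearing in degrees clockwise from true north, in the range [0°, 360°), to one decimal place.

340.9°

Δλ = -32.3478°
y = sin Δλ · cos φ₂ = -0.323554
x = cos φ₁ sin φ₂ − sin φ₁ cos φ₂ cos Δλ = 0.933756
θ = atan2(y, x) = -19.1116° → 340.8884° (mod 360°)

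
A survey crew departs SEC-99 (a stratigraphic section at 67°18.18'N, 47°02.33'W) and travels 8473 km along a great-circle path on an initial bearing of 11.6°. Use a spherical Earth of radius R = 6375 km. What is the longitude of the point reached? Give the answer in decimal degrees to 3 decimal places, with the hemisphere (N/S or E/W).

SEC-99: φ = +67.30300°, λ = -47.03883°
δ = d/R = 8473/6375 = 1.329098 rad
φ₂ = arcsin(sin φ₁ cos δ + cos φ₁ sin δ cos θ)
   = arcsin(0.92256·0.23935 + 0.38586·0.97093·0.97958) = 36.00147°
λ₂ = λ₁ + atan2(sin θ sin δ cos φ₁, cos δ − sin φ₁ sin φ₂) = 118.99635°

118.996°E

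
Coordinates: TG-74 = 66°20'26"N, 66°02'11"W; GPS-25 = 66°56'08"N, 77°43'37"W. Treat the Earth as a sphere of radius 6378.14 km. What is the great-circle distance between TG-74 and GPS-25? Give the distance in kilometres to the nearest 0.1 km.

TG-74: φ = +66.34056°, λ = -66.03639°
GPS-25: φ = +66.93556°, λ = -77.72694°
Δφ = 0.5950°,  Δλ = -11.6906°
a = sin²(Δφ/2) + cos φ₁ cos φ₂ sin²(Δλ/2) = 0.001658
c = 2·arcsin(√a) = 0.081449 rad = 4.6667°
d = R·c = 6378.14 × 0.081449 = 519.5 km

519.5 km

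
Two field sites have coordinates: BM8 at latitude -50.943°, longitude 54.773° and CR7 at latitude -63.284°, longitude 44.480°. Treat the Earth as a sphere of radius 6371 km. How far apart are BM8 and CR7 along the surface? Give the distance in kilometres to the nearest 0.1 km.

1502.1 km

Δφ = -12.3410°,  Δλ = -10.2930°
a = sin²(Δφ/2) + cos φ₁ cos φ₂ sin²(Δλ/2) = 0.013833
c = 2·arcsin(√a) = 0.235772 rad = 13.5088°
d = R·c = 6371 × 0.235772 = 1502.1 km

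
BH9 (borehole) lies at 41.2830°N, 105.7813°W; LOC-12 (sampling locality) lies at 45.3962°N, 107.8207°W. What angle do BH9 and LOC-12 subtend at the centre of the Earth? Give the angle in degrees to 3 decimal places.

Δφ = 4.1132°,  Δλ = -2.0394°
a = sin²(Δφ/2) + cos φ₁ cos φ₂ sin²(Δλ/2) = 0.001455
c = 2·arcsin(√a) = 0.076307 rad = 4.3721°

4.372°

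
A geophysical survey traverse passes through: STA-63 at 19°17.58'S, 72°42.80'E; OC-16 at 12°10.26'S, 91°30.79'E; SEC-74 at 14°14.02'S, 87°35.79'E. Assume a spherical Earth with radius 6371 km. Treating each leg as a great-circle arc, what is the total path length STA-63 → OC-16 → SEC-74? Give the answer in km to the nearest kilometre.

2642 km

STA-63: φ = -19.29300°, λ = +72.71333°
OC-16: φ = -12.17100°, λ = +91.51317°
SEC-74: φ = -14.23367°, λ = +87.59650°
STA-63→OC-16: c = 0.339076 rad, d = 2160.25 km
OC-16→SEC-74: c = 0.075661 rad, d = 482.03 km
Total = 2160.25 + 482.03 = 2642.29 km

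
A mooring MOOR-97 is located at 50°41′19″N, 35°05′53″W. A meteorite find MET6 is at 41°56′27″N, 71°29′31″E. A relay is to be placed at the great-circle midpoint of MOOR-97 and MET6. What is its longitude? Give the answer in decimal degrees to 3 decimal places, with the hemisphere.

MOOR-97: φ = +50.68861°, λ = -35.09806°
MET6: φ = +41.94083°, λ = +71.49194°
Bx = cos φ₂ cos Δλ = -0.212381,  By = cos φ₂ sin Δλ = 0.712871
φₘ = atan2(sin φ₁ + sin φ₂, √((cos φ₁ + Bx)² + By²)) = 60.13727°
λₘ = λ₁ + atan2(By, cos φ₁ + Bx) = 24.32797°

24.328°E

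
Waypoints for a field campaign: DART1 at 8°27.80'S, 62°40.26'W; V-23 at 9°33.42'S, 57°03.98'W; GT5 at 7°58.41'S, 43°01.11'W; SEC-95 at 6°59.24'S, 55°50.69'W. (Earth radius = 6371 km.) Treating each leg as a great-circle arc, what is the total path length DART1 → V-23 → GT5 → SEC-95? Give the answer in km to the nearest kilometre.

DART1: φ = -8.46333°, λ = -62.67100°
V-23: φ = -9.55700°, λ = -57.06633°
GT5: φ = -7.97350°, λ = -43.01850°
SEC-95: φ = -6.98733°, λ = -55.84483°
DART1→V-23: c = 0.098478 rad, d = 627.40 km
V-23→GT5: c = 0.243866 rad, d = 1553.67 km
GT5→SEC-95: c = 0.222612 rad, d = 1418.26 km
Total = 627.40 + 1553.67 + 1418.26 = 3599.34 km

3599 km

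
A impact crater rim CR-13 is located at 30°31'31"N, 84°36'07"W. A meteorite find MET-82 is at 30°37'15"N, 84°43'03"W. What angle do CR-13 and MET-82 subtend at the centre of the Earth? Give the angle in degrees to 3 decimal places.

0.138°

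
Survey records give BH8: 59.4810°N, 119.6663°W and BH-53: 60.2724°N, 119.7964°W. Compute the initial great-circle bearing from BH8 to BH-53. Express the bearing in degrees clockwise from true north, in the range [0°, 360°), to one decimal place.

Δλ = -0.1301°
y = sin Δλ · cos φ₂ = -0.001126
x = cos φ₁ sin φ₂ − sin φ₁ cos φ₂ cos Δλ = 0.013813
θ = atan2(y, x) = -4.6601° → 355.3399° (mod 360°)

355.3°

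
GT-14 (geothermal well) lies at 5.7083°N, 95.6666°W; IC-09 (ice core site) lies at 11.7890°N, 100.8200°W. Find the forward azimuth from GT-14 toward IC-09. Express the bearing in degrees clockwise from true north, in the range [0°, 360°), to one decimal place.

320.4°

Δλ = -5.1534°
y = sin Δλ · cos φ₂ = -0.087928
x = cos φ₁ sin φ₂ − sin φ₁ cos φ₂ cos Δλ = 0.106323
θ = atan2(y, x) = -39.5904° → 320.4096° (mod 360°)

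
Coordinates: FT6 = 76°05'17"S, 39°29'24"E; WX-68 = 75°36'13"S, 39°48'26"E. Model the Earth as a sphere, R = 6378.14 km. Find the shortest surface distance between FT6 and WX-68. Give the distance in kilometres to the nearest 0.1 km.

54.6 km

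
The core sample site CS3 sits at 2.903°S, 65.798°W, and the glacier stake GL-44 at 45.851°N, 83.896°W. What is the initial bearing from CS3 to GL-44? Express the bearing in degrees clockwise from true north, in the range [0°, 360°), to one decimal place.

Δλ = -18.0980°
y = sin Δλ · cos φ₂ = -0.216371
x = cos φ₁ sin φ₂ − sin φ₁ cos φ₂ cos Δλ = 0.750141
θ = atan2(y, x) = -16.0897° → 343.9103° (mod 360°)

343.9°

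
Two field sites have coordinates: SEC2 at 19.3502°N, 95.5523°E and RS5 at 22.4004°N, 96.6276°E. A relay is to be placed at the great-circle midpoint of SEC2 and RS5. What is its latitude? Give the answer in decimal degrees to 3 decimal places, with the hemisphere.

20.876°N

Bx = cos φ₂ cos Δλ = 0.924381,  By = cos φ₂ sin Δλ = 0.017350
φₘ = atan2(sin φ₁ + sin φ₂, √((cos φ₁ + Bx)² + By²)) = 20.87614°
λₘ = λ₁ + atan2(By, cos φ₁ + Bx) = 96.08449°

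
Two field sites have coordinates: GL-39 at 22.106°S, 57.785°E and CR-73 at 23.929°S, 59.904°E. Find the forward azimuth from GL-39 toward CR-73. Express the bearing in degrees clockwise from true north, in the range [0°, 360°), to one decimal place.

133.5°

Δλ = 2.1190°
y = sin Δλ · cos φ₂ = 0.033797
x = cos φ₁ sin φ₂ − sin φ₁ cos φ₂ cos Δλ = -0.032047
θ = atan2(y, x) = 133.4777° → 133.4777° (mod 360°)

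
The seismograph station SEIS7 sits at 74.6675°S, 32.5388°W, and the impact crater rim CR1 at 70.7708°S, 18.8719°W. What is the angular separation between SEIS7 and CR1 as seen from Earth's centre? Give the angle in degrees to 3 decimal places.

5.603°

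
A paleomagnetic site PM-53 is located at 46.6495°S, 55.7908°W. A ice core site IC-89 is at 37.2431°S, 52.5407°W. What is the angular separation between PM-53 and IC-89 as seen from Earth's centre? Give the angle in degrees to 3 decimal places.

Δφ = 9.4064°,  Δλ = 3.2501°
a = sin²(Δφ/2) + cos φ₁ cos φ₂ sin²(Δλ/2) = 0.007163
c = 2·arcsin(√a) = 0.169466 rad = 9.7097°

9.710°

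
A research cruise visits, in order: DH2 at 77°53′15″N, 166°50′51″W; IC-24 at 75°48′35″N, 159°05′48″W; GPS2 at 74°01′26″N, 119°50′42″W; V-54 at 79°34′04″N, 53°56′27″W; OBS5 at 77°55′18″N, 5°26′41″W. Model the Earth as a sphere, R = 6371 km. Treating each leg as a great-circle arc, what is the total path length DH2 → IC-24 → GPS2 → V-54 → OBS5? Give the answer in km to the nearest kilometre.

4140 km

DH2: φ = +77.88750°, λ = -166.84750°
IC-24: φ = +75.80972°, λ = -159.09667°
GPS2: φ = +74.02389°, λ = -119.84500°
V-54: φ = +79.56778°, λ = -53.94083°
OBS5: φ = +77.92167°, λ = -5.44472°
DH2→IC-24: c = 0.047490 rad, d = 302.56 km
IC-24→GPS2: c = 0.177485 rad, d = 1130.76 km
GPS2→V-54: c = 0.262163 rad, d = 1670.24 km
V-54→OBS5: c = 0.162622 rad, d = 1036.06 km
Total = 302.56 + 1130.76 + 1670.24 + 1036.06 = 4139.62 km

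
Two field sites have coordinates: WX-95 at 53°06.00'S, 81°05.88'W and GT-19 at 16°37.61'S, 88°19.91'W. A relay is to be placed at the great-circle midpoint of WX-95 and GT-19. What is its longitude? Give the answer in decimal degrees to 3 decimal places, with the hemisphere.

85.546°W

WX-95: φ = -53.10000°, λ = -81.09800°
GT-19: φ = -16.62683°, λ = -88.33183°
Bx = cos φ₂ cos Δλ = 0.950562,  By = cos φ₂ sin Δλ = -0.120654
φₘ = atan2(sin φ₁ + sin φ₂, √((cos φ₁ + Bx)² + By²)) = -34.91419°
λₘ = λ₁ + atan2(By, cos φ₁ + Bx) = -85.54620°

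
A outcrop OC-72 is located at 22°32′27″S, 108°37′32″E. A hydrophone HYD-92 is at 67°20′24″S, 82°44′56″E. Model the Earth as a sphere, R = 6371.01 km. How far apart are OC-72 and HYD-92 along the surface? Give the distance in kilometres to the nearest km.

OC-72: φ = -22.54083°, λ = +108.62556°
HYD-92: φ = -67.34000°, λ = +82.74889°
Δφ = -44.7992°,  Δλ = -25.8767°
a = sin²(Δφ/2) + cos φ₁ cos φ₂ sin²(Δλ/2) = 0.163048
c = 2·arcsin(√a) = 0.831316 rad = 47.6309°
d = R·c = 6371.01 × 0.831316 = 5296.3 km

5296 km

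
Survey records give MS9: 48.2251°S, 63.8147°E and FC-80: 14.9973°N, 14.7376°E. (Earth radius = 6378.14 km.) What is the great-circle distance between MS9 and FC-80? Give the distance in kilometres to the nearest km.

8548 km

Δφ = 63.2224°,  Δλ = -49.0771°
a = sin²(Δφ/2) + cos φ₁ cos φ₂ sin²(Δλ/2) = 0.385728
c = 2·arcsin(√a) = 1.340215 rad = 76.7886°
d = R·c = 6378.14 × 1.340215 = 8548.1 km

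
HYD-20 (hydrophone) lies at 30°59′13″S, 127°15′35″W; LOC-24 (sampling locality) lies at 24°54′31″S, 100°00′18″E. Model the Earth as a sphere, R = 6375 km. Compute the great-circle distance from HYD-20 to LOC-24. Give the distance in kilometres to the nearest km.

HYD-20: φ = -30.98694°, λ = -127.25972°
LOC-24: φ = -24.90861°, λ = +100.00500°
Δφ = 6.0783°,  Δλ = -132.7353°
a = sin²(Δφ/2) + cos φ₁ cos φ₂ sin²(Δλ/2) = 0.655406
c = 2·arcsin(√a) = 1.886843 rad = 108.1081°
d = R·c = 6375 × 1.886843 = 12028.6 km

12029 km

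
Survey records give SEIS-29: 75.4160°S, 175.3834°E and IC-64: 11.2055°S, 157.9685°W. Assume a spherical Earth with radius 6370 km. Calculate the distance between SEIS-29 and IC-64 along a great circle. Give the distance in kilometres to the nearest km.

Δφ = 64.2105°,  Δλ = 26.6481°
a = sin²(Δφ/2) + cos φ₁ cos φ₂ sin²(Δλ/2) = 0.295585
c = 2·arcsin(√a) = 1.149625 rad = 65.8687°
d = R·c = 6370 × 1.149625 = 7323.1 km

7323 km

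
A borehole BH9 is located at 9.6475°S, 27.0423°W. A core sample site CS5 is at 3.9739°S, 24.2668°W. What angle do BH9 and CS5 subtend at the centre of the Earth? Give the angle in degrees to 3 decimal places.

Δφ = 5.6736°,  Δλ = 2.7755°
a = sin²(Δφ/2) + cos φ₁ cos φ₂ sin²(Δλ/2) = 0.003026
c = 2·arcsin(√a) = 0.110078 rad = 6.3070°

6.307°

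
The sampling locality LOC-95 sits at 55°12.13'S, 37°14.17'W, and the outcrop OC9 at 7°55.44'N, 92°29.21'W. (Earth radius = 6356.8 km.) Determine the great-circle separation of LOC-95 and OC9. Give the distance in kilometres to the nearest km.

LOC-95: φ = -55.20217°, λ = -37.23617°
OC9: φ = +7.92400°, λ = -92.48683°
Δφ = 63.1262°,  Δλ = -55.2507°
a = sin²(Δφ/2) + cos φ₁ cos φ₂ sin²(Δλ/2) = 0.395515
c = 2·arcsin(√a) = 1.360275 rad = 77.9380°
d = R·c = 6356.8 × 1.360275 = 8647.0 km

8647 km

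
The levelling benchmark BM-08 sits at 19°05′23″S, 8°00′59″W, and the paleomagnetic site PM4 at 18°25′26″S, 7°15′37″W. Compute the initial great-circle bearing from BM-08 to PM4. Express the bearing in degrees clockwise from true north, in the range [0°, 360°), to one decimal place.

BM-08: φ = -19.08972°, λ = -8.01639°
PM4: φ = -18.42389°, λ = -7.26028°
Δλ = 0.7561°
y = sin Δλ · cos φ₂ = 0.012520
x = cos φ₁ sin φ₂ − sin φ₁ cos φ₂ cos Δλ = 0.011594
θ = atan2(y, x) = 47.1995° → 47.1995° (mod 360°)

47.2°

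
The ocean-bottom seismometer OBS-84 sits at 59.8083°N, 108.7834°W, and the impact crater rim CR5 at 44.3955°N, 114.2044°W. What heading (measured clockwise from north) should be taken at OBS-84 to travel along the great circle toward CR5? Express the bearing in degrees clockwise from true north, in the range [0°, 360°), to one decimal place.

Δλ = -5.4210°
y = sin Δλ · cos φ₂ = -0.067504
x = cos φ₁ sin φ₂ − sin φ₁ cos φ₂ cos Δλ = -0.263009
θ = atan2(y, x) = -165.6052° → 194.3948° (mod 360°)

194.4°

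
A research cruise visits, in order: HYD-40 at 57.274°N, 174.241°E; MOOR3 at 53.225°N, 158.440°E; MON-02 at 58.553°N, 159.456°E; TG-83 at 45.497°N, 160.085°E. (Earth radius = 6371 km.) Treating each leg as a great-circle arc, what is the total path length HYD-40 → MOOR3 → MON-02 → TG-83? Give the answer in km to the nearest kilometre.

3143 km

HYD-40→MOOR3: c = 0.171827 rad, d = 1094.71 km
MOOR3→MON-02: c = 0.093518 rad, d = 595.81 km
MON-02→TG-83: c = 0.227968 rad, d = 1452.38 km
Total = 1094.71 + 595.81 + 1452.38 = 3142.90 km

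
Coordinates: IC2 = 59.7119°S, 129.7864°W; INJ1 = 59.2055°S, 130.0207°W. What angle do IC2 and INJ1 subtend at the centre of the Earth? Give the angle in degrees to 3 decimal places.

0.520°

Δφ = 0.5064°,  Δλ = -0.2343°
a = sin²(Δφ/2) + cos φ₁ cos φ₂ sin²(Δλ/2) = 0.000021
c = 2·arcsin(√a) = 0.009079 rad = 0.5202°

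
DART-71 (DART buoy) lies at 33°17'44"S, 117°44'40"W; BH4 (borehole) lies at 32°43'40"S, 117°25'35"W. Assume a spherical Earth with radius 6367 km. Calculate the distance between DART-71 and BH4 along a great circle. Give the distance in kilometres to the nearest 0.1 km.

DART-71: φ = -33.29556°, λ = -117.74444°
BH4: φ = -32.72778°, λ = -117.42639°
Δφ = 0.5678°,  Δλ = 0.3181°
a = sin²(Δφ/2) + cos φ₁ cos φ₂ sin²(Δλ/2) = 0.000030
c = 2·arcsin(√a) = 0.010948 rad = 0.6273°
d = R·c = 6367 × 0.010948 = 69.7 km

69.7 km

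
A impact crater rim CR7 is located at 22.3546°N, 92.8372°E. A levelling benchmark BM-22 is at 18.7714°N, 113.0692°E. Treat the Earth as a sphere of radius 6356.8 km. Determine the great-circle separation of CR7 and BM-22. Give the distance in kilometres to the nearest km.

2137 km

Δφ = -3.5832°,  Δλ = 20.2320°
a = sin²(Δφ/2) + cos φ₁ cos φ₂ sin²(Δλ/2) = 0.027991
c = 2·arcsin(√a) = 0.336194 rad = 19.2625°
d = R·c = 6356.8 × 0.336194 = 2137.1 km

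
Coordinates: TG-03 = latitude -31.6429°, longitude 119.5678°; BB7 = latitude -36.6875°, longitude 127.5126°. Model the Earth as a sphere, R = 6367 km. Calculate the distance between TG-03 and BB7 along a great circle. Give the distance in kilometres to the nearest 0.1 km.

Δφ = -5.0446°,  Δλ = 7.9448°
a = sin²(Δφ/2) + cos φ₁ cos φ₂ sin²(Δλ/2) = 0.005213
c = 2·arcsin(√a) = 0.144529 rad = 8.2809°
d = R·c = 6367 × 0.144529 = 920.2 km

920.2 km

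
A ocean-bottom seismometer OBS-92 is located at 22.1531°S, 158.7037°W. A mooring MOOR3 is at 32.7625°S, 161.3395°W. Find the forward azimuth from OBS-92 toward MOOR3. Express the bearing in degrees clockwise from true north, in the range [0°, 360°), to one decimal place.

Δλ = -2.6358°
y = sin Δλ · cos φ₂ = -0.038672
x = cos φ₁ sin φ₂ − sin φ₁ cos φ₂ cos Δλ = -0.184448
θ = atan2(y, x) = -168.1588° → 191.8412° (mod 360°)

191.8°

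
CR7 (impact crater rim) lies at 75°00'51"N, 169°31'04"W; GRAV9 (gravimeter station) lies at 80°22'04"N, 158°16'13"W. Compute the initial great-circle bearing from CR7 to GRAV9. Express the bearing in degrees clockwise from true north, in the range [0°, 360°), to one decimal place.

CR7: φ = +75.01417°, λ = -169.51778°
GRAV9: φ = +80.36778°, λ = -158.27028°
Δλ = 11.2475°
y = sin Δλ · cos φ₂ = 0.032636
x = cos φ₁ sin φ₂ − sin φ₁ cos φ₂ cos Δλ = 0.096407
θ = atan2(y, x) = 18.7022° → 18.7022° (mod 360°)

18.7°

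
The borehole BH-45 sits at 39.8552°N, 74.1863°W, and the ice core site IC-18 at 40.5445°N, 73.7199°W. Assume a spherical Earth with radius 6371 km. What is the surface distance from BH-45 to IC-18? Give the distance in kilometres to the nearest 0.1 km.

86.3 km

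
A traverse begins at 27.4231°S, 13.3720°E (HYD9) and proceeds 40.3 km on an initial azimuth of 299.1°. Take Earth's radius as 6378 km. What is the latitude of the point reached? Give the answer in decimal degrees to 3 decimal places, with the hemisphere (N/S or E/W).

δ = d/R = 40.3/6378 = 0.006319 rad
φ₂ = arcsin(sin φ₁ cos δ + cos φ₁ sin δ cos θ)
   = arcsin(-0.46056·0.99998 + 0.88763·0.00632·0.48634) = -27.24658°
λ₂ = λ₁ + atan2(sin θ sin δ cos φ₁, cos δ − sin φ₁ sin φ₂) = 13.01619°

27.247°S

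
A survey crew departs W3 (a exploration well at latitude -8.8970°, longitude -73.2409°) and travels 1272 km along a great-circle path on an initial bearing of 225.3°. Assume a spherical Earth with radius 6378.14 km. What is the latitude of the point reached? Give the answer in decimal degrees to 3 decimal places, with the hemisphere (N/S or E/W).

16.814°S

δ = d/R = 1272/6378.14 = 0.199431 rad
φ₂ = arcsin(sin φ₁ cos δ + cos φ₁ sin δ cos θ)
   = arcsin(-0.15466·0.98018 + 0.98797·0.19811·-0.70339) = -16.81410°
λ₂ = λ₁ + atan2(sin θ sin δ cos φ₁, cos δ − sin φ₁ sin φ₂) = -81.70020°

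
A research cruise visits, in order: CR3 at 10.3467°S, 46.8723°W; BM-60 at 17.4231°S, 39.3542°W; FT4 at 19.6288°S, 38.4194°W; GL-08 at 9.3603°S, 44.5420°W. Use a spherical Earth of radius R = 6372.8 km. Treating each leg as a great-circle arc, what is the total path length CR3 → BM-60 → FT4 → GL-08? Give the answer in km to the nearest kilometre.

2713 km

CR3→BM-60: c = 0.177353 rad, d = 1130.24 km
BM-60→FT4: c = 0.041488 rad, d = 264.40 km
FT4→GL-08: c = 0.206853 rad, d = 1318.23 km
Total = 1130.24 + 264.40 + 1318.23 = 2712.86 km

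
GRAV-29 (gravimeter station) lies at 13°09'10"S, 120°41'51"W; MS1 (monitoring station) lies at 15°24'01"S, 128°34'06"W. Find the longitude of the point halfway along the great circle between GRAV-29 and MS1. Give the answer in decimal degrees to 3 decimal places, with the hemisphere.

GRAV-29: φ = -13.15278°, λ = -120.69750°
MS1: φ = -15.40028°, λ = -128.56833°
Bx = cos φ₂ cos Δλ = 0.955012,  By = cos φ₂ sin Δλ = -0.132023
φₘ = atan2(sin φ₁ + sin φ₂, √((cos φ₁ + Bx)² + By²)) = -14.30889°
λₘ = λ₁ + atan2(By, cos φ₁ + Bx) = -124.61324°

124.613°W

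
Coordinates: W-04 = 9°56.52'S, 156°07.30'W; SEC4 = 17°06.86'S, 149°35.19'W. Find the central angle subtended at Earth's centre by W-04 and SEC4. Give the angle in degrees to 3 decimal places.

9.579°

W-04: φ = -9.94200°, λ = -156.12167°
SEC4: φ = -17.11433°, λ = -149.58650°
Δφ = -7.1723°,  Δλ = 6.5352°
a = sin²(Δφ/2) + cos φ₁ cos φ₂ sin²(Δλ/2) = 0.006971
c = 2·arcsin(√a) = 0.167178 rad = 9.5786°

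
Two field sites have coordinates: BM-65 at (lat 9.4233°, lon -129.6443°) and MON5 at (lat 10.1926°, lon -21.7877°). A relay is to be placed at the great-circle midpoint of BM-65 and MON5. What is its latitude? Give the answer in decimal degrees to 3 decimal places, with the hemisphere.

16.362°N

Bx = cos φ₂ cos Δλ = -0.301797,  By = cos φ₂ sin Δλ = 0.936806
φₘ = atan2(sin φ₁ + sin φ₂, √((cos φ₁ + Bx)² + By²)) = 16.36240°
λₘ = λ₁ + atan2(By, cos φ₁ + Bx) = -75.80728°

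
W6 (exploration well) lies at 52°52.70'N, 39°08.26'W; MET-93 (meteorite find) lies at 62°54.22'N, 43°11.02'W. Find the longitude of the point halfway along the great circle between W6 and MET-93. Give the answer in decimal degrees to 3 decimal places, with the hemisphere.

40.878°W

W6: φ = +52.87833°, λ = -39.13767°
MET-93: φ = +62.90367°, λ = -43.18367°
Bx = cos φ₂ cos Δλ = 0.454353,  By = cos φ₂ sin Δλ = -0.032138
φₘ = atan2(sin φ₁ + sin φ₂, √((cos φ₁ + Bx)² + By²)) = 57.90677°
λₘ = λ₁ + atan2(By, cos φ₁ + Bx) = -40.87779°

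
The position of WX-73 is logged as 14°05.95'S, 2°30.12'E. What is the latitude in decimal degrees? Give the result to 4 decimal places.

14.0992°S

14° + 5.95′/60 = 14 + 0.09917 = 14.0992°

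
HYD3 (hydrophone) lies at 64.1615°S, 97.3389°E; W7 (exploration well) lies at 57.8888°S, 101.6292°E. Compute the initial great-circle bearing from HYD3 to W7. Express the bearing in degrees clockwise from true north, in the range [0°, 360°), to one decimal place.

20.2°

Δλ = 4.2903°
y = sin Δλ · cos φ₂ = 0.039766
x = cos φ₁ sin φ₂ − sin φ₁ cos φ₂ cos Δλ = 0.107920
θ = atan2(y, x) = 20.2278° → 20.2278° (mod 360°)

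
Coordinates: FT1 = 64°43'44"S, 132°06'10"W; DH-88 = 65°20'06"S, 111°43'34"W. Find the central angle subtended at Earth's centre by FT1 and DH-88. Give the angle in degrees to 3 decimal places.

8.585°

FT1: φ = -64.72889°, λ = -132.10278°
DH-88: φ = -65.33500°, λ = -111.72611°
Δφ = -0.6061°,  Δλ = 20.3767°
a = sin²(Δφ/2) + cos φ₁ cos φ₂ sin²(Δλ/2) = 0.005602
c = 2·arcsin(√a) = 0.149833 rad = 8.5848°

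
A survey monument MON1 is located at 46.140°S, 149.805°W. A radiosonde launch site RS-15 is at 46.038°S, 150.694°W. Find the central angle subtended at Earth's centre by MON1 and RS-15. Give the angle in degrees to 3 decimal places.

0.625°

Δφ = 0.1020°,  Δλ = -0.8890°
a = sin²(Δφ/2) + cos φ₁ cos φ₂ sin²(Δλ/2) = 0.000030
c = 2·arcsin(√a) = 0.010907 rad = 0.6249°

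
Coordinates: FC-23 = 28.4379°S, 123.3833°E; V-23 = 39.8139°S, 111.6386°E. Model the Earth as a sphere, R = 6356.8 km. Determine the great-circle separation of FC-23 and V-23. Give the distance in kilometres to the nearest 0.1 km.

1657.1 km

Δφ = -11.3760°,  Δλ = -11.7447°
a = sin²(Δφ/2) + cos φ₁ cos φ₂ sin²(Δλ/2) = 0.016893
c = 2·arcsin(√a) = 0.260687 rad = 14.9363°
d = R·c = 6356.8 × 0.260687 = 1657.1 km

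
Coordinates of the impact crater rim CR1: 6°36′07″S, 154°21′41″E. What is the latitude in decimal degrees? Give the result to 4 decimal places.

6.6019°S

6° + 36′/60 + 7″/3600 = 6 + 0.60000 + 0.00194 = 6.6019°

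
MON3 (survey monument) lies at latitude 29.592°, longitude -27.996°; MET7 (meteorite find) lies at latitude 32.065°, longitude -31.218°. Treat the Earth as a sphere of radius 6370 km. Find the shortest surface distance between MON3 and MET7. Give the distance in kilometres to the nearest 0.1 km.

412.5 km

Δφ = 2.4730°,  Δλ = -3.2220°
a = sin²(Δφ/2) + cos φ₁ cos φ₂ sin²(Δλ/2) = 0.001048
c = 2·arcsin(√a) = 0.064760 rad = 3.7105°
d = R·c = 6370 × 0.064760 = 412.5 km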